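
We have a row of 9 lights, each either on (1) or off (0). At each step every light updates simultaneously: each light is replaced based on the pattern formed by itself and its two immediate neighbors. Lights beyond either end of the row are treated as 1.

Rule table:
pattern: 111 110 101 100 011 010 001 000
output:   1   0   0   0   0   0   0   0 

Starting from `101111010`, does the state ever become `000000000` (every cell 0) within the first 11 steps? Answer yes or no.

step 1: 000110000
step 2: 000000000
all cells are 0 at step 2

yes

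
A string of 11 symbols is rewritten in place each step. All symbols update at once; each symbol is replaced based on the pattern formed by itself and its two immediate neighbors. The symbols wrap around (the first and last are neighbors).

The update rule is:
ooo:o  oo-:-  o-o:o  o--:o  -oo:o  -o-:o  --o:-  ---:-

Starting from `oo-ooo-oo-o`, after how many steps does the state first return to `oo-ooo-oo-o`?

step 1: o-ooo-oo-oo
step 2: -ooo-oo-ooo
step 3: ooo-oo-ooo-
step 4: oo-oo-ooo-o
step 5: o-oo-ooo-oo
step 6: -oo-ooo-ooo
step 7: oo-ooo-ooo-
step 8: o-ooo-ooo-o
step 9: -ooo-ooo-oo
step 10: ooo-ooo-oo-
step 11: oo-ooo-oo-o

11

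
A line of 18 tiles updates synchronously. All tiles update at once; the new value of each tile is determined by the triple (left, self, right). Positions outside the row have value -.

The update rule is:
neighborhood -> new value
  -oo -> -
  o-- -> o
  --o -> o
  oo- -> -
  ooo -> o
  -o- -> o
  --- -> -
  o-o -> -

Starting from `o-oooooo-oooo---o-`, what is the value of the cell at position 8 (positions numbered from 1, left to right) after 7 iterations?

o--oooo---oo-o-ooo
ooo-oo-o-o---o--o-
-o-----o-oo-oooooo
ooo---oo-----oooo-
-o-o-o--o---o-oo-o
oo-o-ooooo-oo----o
---o--ooo----o--oo
position 8 holds o

o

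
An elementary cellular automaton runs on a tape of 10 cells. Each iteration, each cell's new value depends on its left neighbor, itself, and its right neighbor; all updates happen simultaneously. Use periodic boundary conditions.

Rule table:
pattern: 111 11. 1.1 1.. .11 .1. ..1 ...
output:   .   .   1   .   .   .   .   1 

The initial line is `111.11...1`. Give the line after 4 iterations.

11...1...1

iteration 1: ...1...1..
iteration 2: 11...1...1
iteration 3: ...1...1..  (repeats iteration 1; period 2)
iteration 4: 11...1...1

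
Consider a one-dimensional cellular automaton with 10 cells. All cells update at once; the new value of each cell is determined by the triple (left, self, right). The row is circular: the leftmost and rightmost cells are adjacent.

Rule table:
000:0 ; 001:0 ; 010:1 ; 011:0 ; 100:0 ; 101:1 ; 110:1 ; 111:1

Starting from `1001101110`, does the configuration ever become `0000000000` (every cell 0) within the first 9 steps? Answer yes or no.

1000110111
1000011011
1000001101
1000000110
1000000011
1000000001
1000000000
1000000000  (fixed point — unchanged through step 9)
step 9 is 1000000000, still not uniform 0

no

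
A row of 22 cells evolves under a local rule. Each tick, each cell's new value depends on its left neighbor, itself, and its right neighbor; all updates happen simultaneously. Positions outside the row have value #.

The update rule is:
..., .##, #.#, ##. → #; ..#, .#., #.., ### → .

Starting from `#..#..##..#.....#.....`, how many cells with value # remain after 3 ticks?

16

#.....##....###...###.
#.###.##.##.#.#.#.#.##
###.########.#.#.#.##.
count of #: 16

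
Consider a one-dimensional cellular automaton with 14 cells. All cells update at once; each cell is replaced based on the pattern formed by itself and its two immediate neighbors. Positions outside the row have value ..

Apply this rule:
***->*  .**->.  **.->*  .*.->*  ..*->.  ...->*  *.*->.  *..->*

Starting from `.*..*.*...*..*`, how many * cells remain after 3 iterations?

8

iteration 1: .**.*.***.**.*
iteration 2: ..*.*..**..*.*
iteration 3: *.*.**..**.*.*
count of *: 8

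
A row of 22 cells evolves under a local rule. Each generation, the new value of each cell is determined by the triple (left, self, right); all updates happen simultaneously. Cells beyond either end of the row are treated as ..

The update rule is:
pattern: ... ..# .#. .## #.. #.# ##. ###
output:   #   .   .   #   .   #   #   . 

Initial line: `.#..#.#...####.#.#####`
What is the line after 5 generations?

###.###.#.......###.##

.....#..#.#..##.##...#
####.....#...#####.#..
#..#.###...#.#...##..#
....##.#.#..#..#.##...
###.###.#.......###.##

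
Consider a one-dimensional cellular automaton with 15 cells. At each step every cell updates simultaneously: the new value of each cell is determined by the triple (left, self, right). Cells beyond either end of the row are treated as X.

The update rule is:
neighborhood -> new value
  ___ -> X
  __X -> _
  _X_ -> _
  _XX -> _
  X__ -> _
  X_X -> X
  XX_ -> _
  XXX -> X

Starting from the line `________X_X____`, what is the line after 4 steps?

X_X_____XXXX___

_XXXXXX__X__XX_
X_XXXX________X
_X_XX__XXXXXX__
X_X_____XXXX___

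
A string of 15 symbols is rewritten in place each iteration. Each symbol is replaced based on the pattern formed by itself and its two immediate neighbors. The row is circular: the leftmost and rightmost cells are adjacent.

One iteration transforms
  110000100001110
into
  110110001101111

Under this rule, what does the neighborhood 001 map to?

At position 5 the neighborhood is 001; the next row has 0 there.

0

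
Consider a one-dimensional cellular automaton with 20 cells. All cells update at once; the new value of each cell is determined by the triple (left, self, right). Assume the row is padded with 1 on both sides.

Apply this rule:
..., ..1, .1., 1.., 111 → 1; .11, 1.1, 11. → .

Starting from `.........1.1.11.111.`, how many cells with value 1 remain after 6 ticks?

1111111111.1.....1..
111111111..111111111
11111111.11.11111111
1111111......1111111
111111.111111.111111
11111...1111...11111
count of 1: 14

14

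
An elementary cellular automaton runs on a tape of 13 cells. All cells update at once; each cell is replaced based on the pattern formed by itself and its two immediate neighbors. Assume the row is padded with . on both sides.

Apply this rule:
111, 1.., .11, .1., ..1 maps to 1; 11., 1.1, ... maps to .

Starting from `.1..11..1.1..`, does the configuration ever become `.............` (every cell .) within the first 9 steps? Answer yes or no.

no

step 1: 11111.111.11.
step 2: 1111..11..1.1
step 3: 111.111.111.1
step 4: 11..11..11..1
step 5: 1.111.111.111
step 6: 1.11..11..11.
step 7: 1.1.111.111.1
step 8: 1.1.11..11..1
step 9: 1.1.1.111.111
step 9 is 1.1.1.111.111, still not uniform .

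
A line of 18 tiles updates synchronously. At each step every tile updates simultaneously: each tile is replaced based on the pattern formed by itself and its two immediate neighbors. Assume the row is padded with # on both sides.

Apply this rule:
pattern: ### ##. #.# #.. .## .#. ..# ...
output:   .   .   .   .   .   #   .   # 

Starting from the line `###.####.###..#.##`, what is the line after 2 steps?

.############.#.#.

step 1: ..............#...
step 2: .############.#.#.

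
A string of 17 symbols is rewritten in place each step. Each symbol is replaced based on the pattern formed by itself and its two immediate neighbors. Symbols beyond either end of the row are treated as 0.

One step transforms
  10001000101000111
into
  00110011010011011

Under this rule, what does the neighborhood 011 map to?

0

At position 14 the neighborhood is 011; the next row has 0 there.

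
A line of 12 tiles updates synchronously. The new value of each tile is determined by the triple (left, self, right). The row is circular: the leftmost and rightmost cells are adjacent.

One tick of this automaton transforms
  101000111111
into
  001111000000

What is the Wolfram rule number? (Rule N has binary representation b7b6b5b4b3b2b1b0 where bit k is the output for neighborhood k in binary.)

23

position 7: 111 → 0  (bit 7 = 0)
position 0: 110 → 0  (bit 6 = 0)
position 1: 101 → 0  (bit 5 = 0)
position 3: 100 → 1  (bit 4 = 1)
position 6: 011 → 0  (bit 3 = 0)
position 2: 010 → 1  (bit 2 = 1)
position 5: 001 → 1  (bit 1 = 1)
position 4: 000 → 1  (bit 0 = 1)
bits b7..b0 = 00010111 = 23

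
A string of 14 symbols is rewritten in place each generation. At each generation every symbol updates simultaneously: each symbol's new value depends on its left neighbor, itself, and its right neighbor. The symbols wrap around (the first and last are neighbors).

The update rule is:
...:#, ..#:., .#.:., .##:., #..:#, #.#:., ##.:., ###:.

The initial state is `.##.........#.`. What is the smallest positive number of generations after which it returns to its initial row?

...########..#
##.........#..
..########..#.
#.........#..#
.########..#..
.........#..##
########..#...
........#..##.
#######..#...#
.......#..##..
######..#...##
......#..##...
#####..#...###
.....#..##....
####..#...####
....#..##.....
###..#...#####
...#..##......
##..#...######
..#..##.......
#..#...#######
.#..##........
..#...########
#..##.........
.#...########.
..##.........#
#...########..
.##.........#.

28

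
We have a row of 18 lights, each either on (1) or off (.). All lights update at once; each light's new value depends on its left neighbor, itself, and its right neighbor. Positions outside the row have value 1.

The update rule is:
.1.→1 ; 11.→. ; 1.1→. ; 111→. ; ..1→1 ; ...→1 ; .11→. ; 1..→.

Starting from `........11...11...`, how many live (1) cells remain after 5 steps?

.1111111...11...11
.........11...11..
.11111111...11...1
..........11...11.
.111111111...11...
count of 1: 11

11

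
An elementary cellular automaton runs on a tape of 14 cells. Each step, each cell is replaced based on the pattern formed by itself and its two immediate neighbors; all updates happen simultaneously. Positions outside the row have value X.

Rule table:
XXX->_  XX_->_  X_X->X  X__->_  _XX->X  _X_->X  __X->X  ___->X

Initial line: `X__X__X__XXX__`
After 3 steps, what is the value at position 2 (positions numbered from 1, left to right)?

__XX_XX_XX___X
_XX_XX_XX__XXX
XX_XX_XX__XX__
position 2 holds X

X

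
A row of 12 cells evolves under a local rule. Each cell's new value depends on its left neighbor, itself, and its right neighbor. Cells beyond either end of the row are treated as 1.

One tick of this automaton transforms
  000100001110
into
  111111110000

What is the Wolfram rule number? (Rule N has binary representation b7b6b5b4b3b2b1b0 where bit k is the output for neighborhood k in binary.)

23

position 9: 111 → 0  (bit 7 = 0)
position 10: 110 → 0  (bit 6 = 0)
position 11: 101 → 0  (bit 5 = 0)
position 0: 100 → 1  (bit 4 = 1)
position 8: 011 → 0  (bit 3 = 0)
position 3: 010 → 1  (bit 2 = 1)
position 2: 001 → 1  (bit 1 = 1)
position 1: 000 → 1  (bit 0 = 1)
bits b7..b0 = 00010111 = 23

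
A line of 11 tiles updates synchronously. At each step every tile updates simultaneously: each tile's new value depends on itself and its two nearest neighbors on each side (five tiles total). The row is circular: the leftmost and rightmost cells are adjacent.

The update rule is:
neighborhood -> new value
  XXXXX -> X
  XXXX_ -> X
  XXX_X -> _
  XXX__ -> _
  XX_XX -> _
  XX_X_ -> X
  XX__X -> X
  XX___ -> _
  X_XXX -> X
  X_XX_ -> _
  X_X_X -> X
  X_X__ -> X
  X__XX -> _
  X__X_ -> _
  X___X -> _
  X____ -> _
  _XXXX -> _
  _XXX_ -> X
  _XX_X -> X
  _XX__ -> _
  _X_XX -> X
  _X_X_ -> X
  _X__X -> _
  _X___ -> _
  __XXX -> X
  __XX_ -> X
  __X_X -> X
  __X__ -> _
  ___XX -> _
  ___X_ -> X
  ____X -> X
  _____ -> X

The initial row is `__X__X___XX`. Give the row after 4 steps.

X________X_
X__XXXXXXXX
_X_X_XXXXXX
XXXXXX_XXX_

XXXXXX_XXX_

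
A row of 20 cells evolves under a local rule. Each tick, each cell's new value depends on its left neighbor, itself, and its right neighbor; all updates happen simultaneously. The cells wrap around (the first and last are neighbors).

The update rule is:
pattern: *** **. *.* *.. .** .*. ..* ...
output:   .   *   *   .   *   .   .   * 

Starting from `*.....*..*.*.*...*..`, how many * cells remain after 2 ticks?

10

..***.....*.*..*....
*.*.*.***..*.....***
count of *: 10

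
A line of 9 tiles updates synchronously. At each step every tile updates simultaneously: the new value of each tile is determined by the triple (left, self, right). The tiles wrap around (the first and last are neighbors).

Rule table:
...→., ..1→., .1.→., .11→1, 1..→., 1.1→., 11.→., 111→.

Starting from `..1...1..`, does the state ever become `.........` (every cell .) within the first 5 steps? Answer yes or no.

yes

step 1: .........
all cells are . at step 1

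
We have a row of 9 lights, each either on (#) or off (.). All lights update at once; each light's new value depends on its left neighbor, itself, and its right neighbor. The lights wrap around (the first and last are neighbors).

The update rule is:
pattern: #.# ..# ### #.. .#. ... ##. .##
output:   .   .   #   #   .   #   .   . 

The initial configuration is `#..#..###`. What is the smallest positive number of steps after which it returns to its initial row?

.#..#..##
..#..#...
#..#..###

3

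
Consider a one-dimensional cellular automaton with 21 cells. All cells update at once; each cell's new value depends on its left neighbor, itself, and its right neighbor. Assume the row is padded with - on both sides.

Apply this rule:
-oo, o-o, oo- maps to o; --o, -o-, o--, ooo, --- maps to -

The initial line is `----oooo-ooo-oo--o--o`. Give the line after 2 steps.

-------o-ooo--o------

----o--ooo-oooo------
-------o-ooo--o------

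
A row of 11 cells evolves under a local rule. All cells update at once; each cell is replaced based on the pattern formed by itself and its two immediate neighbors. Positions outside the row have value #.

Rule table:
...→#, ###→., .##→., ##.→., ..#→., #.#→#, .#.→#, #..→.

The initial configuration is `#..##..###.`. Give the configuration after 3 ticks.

tick 1: ..........#
tick 2: .########..
tick 3: #..........

#..........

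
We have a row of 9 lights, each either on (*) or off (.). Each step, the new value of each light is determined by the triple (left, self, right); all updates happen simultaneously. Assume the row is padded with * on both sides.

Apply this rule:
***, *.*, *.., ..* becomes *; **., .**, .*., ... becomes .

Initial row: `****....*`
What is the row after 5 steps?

*.*.*..*.

***.*..*.
**.*.**.*
*.*.*..*.
.*.*.**.*
*.*.*..*.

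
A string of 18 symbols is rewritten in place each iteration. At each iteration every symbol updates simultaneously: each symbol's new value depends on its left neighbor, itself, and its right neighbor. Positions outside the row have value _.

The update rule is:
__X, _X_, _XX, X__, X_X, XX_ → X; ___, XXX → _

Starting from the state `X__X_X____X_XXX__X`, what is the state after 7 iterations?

X_XXXXXXXXXXX_XXXX

XXXXXXX__XXXX_XXXX
X_____XXXX__XXX__X
XX___XX__XXXX_XXXX
XXX_XXXXXX__XXX__X
X_XXX____XXXX_XXXX
XXX_XX__XX__XXX__X
X_XXXXXXXXXXX_XXXX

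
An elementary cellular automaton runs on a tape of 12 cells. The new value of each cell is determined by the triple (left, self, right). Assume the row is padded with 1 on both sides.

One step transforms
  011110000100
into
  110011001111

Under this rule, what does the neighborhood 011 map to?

1

At position 1 the neighborhood is 011; the next row has 1 there.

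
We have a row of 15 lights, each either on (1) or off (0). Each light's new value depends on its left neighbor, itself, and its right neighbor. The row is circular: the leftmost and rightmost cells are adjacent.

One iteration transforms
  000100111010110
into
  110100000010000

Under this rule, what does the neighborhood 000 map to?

1

At position 0 the neighborhood is 000; the next row has 1 there.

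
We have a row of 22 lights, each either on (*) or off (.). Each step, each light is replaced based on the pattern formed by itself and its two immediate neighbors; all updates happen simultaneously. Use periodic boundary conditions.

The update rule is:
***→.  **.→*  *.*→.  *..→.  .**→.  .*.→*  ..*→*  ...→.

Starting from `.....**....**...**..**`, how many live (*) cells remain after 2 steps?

11

....*.*...*.*..*.*.*.*
...**.*..**.*.**.*.*.*
count of *: 11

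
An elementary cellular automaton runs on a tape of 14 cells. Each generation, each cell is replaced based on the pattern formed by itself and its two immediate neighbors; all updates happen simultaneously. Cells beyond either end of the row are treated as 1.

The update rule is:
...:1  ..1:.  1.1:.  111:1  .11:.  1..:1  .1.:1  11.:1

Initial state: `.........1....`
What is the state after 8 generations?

11111111111.1.

generation 1: 11111111.1111.
generation 2: 11111111..111.
generation 3: 111111111..11.
generation 4: 1111111111..1.
generation 5: 11111111111.1.
generation 6: 11111111111.1.  (fixed point — unchanged through generation 8)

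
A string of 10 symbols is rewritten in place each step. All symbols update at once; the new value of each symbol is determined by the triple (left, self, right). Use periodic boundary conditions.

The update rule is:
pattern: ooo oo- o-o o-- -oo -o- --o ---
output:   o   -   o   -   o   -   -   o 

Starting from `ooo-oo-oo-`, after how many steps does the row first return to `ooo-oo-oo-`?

oo-oo-oo-o
o-oo-oo-oo
-oo-oo-ooo
oo-oo-ooo-
o-oo-ooo-o
-oo-ooo-oo
oo-ooo-oo-
o-ooo-oo-o
-ooo-oo-oo
ooo-oo-oo-

10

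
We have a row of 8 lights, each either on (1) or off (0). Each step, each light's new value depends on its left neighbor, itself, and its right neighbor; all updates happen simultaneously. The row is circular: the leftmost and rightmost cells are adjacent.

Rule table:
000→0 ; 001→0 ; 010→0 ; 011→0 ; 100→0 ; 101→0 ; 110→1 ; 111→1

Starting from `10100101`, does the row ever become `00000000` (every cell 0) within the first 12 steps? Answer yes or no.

yes

10000000
00000000
all cells are 0 at step 2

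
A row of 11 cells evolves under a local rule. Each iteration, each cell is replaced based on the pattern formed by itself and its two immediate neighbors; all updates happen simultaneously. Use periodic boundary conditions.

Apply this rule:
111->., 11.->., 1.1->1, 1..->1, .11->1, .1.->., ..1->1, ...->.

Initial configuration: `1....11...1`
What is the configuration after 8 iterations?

1.11.1.11.1

.1..11.1.11
1.111.1.11.
.11..1.11.1
11.11.11.1.
1.11.11.1.1
.11.11.1.11
11.11.1.11.
1.11.1.11.1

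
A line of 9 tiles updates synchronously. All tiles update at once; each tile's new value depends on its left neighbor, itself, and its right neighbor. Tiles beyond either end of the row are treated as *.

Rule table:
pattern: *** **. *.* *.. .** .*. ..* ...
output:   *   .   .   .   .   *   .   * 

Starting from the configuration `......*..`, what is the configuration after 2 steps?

..**..*..

step 1: .****.*..
step 2: ..**..*..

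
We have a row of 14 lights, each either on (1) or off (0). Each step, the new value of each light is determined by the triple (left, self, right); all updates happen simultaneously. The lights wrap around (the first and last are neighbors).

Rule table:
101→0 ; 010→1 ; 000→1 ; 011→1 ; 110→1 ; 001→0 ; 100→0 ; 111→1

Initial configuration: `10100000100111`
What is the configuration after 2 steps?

10101110100111
10101110100111

10101110100111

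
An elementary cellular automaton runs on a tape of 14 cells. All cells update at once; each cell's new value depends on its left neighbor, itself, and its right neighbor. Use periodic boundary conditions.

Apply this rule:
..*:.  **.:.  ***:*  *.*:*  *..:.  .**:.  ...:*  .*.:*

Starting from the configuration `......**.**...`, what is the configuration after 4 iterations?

.*..*..***..*.

*****...*...**
****..*.*.*..*
***...*****...
.*..*..***..*.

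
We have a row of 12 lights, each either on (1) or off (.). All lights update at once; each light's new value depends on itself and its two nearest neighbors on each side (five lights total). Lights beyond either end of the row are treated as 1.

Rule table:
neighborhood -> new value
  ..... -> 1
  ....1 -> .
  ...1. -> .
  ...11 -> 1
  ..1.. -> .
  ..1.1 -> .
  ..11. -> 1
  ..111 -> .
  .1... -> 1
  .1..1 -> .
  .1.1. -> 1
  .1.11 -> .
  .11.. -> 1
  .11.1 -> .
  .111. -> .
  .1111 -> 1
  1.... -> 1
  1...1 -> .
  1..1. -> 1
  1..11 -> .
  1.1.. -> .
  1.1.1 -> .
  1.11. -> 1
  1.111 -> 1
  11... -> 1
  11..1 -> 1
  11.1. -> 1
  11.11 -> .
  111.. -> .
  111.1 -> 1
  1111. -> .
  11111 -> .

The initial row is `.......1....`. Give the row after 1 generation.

11111...11.1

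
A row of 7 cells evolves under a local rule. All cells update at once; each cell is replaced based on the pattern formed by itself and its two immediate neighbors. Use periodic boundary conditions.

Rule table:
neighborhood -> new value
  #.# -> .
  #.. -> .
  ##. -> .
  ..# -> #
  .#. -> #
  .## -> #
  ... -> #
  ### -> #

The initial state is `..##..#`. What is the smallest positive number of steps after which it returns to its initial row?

14

.##..##
.#..##.
##.##..
#..#..#
..##.##
.##..#.
##..##.
#..##..
#.##..#
..#..##
.##.##.
##..#..
#..##.#
..##..#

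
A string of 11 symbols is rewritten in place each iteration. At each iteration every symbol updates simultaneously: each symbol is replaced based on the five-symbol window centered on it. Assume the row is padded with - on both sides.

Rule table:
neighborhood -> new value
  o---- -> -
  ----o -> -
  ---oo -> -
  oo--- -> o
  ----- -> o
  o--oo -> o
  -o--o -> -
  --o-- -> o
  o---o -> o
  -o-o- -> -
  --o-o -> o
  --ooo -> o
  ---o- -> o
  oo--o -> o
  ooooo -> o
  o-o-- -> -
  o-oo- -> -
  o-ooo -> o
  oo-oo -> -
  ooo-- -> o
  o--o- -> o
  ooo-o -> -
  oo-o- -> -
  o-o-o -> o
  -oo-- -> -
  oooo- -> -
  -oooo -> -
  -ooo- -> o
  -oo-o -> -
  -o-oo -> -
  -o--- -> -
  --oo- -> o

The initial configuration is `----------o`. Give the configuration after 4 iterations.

oooooooo-oo
o-oooo-----
o-o--oo-ooo
o---oo--ooo

o---oo--ooo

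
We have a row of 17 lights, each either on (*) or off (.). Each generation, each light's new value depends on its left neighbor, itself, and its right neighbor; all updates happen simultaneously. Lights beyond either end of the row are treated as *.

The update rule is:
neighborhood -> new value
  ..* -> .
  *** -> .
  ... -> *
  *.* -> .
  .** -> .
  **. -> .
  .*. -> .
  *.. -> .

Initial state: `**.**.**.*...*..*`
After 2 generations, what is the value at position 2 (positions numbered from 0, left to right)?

...........*.....
.*********...***.
position 2 holds *

*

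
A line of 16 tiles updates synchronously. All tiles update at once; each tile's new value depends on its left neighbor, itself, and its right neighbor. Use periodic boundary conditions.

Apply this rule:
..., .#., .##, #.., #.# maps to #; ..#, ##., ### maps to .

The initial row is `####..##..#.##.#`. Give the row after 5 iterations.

iteration 1: ....#.#.#.###.##
iteration 2: ###.#######..##.
iteration 3: #..##......#.#.#
iteration 4: .#.#.#####.#####
iteration 5: ######....##....

######....##....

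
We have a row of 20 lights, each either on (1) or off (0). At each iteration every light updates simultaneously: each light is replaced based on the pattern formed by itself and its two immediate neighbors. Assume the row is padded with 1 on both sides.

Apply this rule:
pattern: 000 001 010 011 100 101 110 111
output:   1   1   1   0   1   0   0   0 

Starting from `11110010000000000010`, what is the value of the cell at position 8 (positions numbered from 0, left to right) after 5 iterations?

1

00001111111111111110
11110000000000000000
00001111111111111111
11110000000000000000  (repeats iteration 2; period 2)
iteration 5: 00001111111111111111
position 8 holds 1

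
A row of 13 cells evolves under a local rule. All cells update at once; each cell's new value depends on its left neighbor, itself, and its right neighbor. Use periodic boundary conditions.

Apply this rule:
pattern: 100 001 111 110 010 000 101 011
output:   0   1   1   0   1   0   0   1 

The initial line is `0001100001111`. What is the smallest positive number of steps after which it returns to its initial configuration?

13

0011000011110
0110000111100
1100001111000
1000011110001
0000111100011
0001111000110
0011110001100
0111100011000
1111000110000
1110001100001
1100011000011
1000110000111
0001100001111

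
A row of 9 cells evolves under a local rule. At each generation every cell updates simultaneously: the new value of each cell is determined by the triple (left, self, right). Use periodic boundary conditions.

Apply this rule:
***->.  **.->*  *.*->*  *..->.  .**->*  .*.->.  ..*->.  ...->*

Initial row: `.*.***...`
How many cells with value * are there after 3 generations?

5

generation 1: ..**.*.**
generation 2: ..***.***
generation 3: ..*.***.*
count of *: 5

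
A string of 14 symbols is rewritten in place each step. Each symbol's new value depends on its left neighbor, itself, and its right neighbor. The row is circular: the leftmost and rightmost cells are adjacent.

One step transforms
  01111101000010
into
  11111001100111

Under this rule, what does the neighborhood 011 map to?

1

At position 1 the neighborhood is 011; the next row has 1 there.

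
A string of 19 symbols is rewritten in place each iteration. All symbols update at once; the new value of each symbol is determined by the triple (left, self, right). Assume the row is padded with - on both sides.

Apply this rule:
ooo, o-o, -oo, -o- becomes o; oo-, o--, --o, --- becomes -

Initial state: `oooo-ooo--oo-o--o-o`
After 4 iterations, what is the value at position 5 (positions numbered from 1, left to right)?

ooo-ooo---o-oo--ooo
oo-ooo----ooo---oo-
o-ooo-----oo----o--
oooo------o-----o--
position 5 holds -

-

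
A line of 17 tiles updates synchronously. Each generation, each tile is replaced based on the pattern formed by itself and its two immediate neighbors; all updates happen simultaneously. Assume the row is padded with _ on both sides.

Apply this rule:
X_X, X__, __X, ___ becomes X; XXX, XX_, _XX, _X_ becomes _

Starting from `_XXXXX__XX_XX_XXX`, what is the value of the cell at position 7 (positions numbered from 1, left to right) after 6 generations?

X_____XX__X__X___
_XXXXX__XX_XX_XXX  (repeats generation 0; period 2)
generation 6: _XXXXX__XX_XX_XXX
position 7 holds _

_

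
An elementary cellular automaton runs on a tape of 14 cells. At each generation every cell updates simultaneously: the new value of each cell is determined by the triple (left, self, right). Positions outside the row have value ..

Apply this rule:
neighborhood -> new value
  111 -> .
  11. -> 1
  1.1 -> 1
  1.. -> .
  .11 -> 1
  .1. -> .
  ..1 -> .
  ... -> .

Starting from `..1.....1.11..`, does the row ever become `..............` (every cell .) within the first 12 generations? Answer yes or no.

generation 1: .........111..
generation 2: .........1.1..
generation 3: ..........1...
generation 4: ..............
all cells are . at generation 4

yes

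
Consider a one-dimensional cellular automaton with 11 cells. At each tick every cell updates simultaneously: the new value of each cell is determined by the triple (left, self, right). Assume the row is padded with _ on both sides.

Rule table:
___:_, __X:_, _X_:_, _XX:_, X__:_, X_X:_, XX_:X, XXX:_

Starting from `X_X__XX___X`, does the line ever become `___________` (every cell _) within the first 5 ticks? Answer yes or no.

yes

tick 1: ______X____
tick 2: ___________
all cells are _ at tick 2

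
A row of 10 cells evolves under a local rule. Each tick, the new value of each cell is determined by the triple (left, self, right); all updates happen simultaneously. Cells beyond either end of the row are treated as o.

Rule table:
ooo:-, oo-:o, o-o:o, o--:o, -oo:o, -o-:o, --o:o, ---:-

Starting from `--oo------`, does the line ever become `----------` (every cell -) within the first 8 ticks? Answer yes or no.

ooooo----o
----oo--oo
o--oooooo-
oooo----oo
---oo--oo-
o-oooooooo
ooo-------
--oo-----o
tick 8 is --oo-----o, still not uniform -

no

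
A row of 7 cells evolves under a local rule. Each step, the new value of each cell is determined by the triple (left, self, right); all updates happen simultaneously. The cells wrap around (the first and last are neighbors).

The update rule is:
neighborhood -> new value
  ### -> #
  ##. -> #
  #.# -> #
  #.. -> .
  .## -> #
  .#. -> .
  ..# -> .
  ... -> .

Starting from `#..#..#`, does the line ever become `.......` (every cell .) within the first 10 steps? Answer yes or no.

no

step 1: #.....#
step 2: #.....#  (fixed point — unchanged through step 10)
step 10 is #.....#, still not uniform .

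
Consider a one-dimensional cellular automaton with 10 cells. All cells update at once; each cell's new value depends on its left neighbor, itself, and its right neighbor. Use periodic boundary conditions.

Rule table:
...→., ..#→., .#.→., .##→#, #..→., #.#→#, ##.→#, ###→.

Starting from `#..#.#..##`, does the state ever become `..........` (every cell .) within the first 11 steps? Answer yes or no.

#...#...#.
.........#
..........
all cells are . at step 3

yes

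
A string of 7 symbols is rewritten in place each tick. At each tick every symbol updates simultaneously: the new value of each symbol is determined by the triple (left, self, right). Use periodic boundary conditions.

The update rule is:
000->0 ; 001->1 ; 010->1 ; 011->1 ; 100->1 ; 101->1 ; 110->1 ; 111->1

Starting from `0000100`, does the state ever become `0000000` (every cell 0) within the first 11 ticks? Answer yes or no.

no

0001110
0011111
1111111
1111111  (fixed point — unchanged through tick 11)
tick 11 is 1111111, still not uniform 0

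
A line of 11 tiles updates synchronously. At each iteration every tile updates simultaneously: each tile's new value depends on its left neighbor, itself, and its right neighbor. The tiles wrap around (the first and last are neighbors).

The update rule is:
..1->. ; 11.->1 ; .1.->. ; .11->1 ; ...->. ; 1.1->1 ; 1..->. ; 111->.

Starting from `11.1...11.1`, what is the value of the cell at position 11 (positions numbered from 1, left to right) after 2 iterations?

.11....1111
111....1..1
position 11 holds 1

1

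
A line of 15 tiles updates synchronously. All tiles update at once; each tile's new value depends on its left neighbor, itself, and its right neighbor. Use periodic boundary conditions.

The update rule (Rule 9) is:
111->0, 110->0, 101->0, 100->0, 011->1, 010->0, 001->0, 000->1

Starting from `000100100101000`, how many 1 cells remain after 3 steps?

110000000000011
000111111111010
110100000000000
count of 1: 3

3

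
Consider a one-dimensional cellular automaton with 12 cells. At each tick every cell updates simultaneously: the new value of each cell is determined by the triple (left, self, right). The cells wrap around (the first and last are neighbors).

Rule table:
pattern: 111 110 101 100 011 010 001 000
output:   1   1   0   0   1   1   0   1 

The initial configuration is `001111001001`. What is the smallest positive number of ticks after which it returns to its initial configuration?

001111001001

1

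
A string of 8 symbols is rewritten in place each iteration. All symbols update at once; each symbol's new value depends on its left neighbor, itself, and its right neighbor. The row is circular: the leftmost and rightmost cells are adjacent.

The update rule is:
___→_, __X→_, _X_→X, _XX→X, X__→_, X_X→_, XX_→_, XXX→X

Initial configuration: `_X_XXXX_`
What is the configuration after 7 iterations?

_X_X____

_X_XXX__
_X_XX___
_X_X____
_X_X____  (fixed point — unchanged through iteration 7)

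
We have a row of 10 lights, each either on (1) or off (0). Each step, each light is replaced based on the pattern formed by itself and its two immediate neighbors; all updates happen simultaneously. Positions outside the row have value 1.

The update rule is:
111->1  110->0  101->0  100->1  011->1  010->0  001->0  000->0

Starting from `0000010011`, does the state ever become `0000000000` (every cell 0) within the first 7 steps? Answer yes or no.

no

1000001011
0100000011
0010000011
1001000011
0100100011
0010010011
1001001011
step 7 is 1001001011, still not uniform 0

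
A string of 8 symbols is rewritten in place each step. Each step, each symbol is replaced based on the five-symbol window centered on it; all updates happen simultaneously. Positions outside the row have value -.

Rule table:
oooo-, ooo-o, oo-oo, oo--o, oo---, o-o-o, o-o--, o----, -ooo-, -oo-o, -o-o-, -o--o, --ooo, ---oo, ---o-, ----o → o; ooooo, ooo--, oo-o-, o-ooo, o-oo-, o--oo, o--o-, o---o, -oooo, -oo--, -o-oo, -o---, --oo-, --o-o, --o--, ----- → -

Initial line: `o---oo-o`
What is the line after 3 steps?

o-oo--o-

---o-o-o
-oo-oooo
o-oo--o-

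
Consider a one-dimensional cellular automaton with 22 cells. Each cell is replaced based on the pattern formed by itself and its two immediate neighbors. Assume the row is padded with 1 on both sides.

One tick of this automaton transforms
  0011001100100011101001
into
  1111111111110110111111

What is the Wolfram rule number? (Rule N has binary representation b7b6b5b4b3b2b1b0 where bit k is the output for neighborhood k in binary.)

126

position 15: 111 → 0  (bit 7 = 0)
position 3: 110 → 1  (bit 6 = 1)
position 17: 101 → 1  (bit 5 = 1)
position 0: 100 → 1  (bit 4 = 1)
position 2: 011 → 1  (bit 3 = 1)
position 10: 010 → 1  (bit 2 = 1)
position 1: 001 → 1  (bit 1 = 1)
position 12: 000 → 0  (bit 0 = 0)
bits b7..b0 = 01111110 = 126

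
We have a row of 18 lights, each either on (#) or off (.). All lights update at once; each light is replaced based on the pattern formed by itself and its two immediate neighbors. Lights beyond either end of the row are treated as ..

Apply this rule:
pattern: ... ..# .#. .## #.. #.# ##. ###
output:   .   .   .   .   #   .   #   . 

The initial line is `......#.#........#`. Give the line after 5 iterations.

.............#....

.........#........
..........#.......
...........#......
............#.....
.............#....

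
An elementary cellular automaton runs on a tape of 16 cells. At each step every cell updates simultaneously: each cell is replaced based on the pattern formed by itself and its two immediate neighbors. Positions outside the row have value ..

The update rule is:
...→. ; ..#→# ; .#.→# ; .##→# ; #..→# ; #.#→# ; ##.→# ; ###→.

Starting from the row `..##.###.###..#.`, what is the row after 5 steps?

step 1: .#####.###.#####
step 2: ##...###.###...#
step 3: ###.##.###.##.##
step 4: #.######.#######
step 5: ###....###.....#

###....###.....#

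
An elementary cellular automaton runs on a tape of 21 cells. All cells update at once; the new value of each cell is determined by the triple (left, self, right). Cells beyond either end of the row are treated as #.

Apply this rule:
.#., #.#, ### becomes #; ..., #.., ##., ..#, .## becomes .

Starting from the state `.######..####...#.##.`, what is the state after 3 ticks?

###..................

#.####....##....##..#
.#.##................
###..................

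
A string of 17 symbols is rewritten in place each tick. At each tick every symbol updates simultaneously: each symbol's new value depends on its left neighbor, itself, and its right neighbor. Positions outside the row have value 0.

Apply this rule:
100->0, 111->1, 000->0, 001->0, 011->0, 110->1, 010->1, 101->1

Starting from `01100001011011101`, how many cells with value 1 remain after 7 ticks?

00100001101101111
00100000110110111
00100000011011011
00100000001101101
00100000000110111
00100000000011011
00100000000001101
count of 1: 4

4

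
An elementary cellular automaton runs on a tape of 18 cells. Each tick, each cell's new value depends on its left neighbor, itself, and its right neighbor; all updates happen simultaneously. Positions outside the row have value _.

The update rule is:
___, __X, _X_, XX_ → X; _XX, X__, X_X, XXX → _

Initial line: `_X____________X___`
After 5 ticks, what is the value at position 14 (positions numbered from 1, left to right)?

X

XX_XXXXXXXXXXXX_XX
_X____________X__X
XX_XXXXXXXXXXXX_XX  (repeats tick 1; period 2)
tick 5: XX_XXXXXXXXXXXX_XX
position 14 holds X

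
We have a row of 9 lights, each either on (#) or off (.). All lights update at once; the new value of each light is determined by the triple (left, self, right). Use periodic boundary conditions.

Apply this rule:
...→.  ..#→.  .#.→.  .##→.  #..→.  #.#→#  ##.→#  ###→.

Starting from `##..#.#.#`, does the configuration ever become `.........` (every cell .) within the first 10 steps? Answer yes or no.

yes

.#...#.#.
......#..
.........
all cells are . at step 3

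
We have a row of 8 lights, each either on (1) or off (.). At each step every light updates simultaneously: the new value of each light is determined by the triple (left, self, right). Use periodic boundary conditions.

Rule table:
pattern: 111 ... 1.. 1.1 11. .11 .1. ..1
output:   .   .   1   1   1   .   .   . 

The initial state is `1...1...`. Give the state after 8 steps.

1...1...

step 1: .1...1..
step 2: ..1...1.
step 3: ...1...1
step 4: 1...1...  (repeats step 0; period 4)
step 8: 1...1...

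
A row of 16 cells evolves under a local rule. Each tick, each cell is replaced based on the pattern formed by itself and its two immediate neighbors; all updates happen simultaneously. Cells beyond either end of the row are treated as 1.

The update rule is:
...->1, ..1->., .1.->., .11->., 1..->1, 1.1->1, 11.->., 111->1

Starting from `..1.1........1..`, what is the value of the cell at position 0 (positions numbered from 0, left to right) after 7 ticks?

1

1..1.1111111..1.
.1..1.11111.1..1
1.1..1.111.1.1..
.1.1..1.1.1.1.1.
1.1.1..1.1.1.1.1
.1.1.1..1.1.1.1.
1.1.1.1..1.1.1.1
position 0 holds 1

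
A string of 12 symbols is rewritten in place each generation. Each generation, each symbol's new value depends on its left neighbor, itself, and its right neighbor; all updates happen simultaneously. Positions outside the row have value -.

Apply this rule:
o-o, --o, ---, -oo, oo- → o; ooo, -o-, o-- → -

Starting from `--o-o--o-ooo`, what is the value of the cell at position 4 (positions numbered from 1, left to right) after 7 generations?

generation 1: oo-o--o-oo-o
generation 2: ooo--o-oooo-
generation 3: o-o-o-oo--o-
generation 4: -o-o-ooo-o--
generation 5: o-o-oo-oo--o
generation 6: -o-oooooo-o-
generation 7: o-oo----oo--
position 4 holds o

o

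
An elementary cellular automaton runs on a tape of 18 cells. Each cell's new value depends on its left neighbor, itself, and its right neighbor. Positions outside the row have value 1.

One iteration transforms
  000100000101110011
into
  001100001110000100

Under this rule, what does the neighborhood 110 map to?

0

At position 13 the neighborhood is 110; the next row has 0 there.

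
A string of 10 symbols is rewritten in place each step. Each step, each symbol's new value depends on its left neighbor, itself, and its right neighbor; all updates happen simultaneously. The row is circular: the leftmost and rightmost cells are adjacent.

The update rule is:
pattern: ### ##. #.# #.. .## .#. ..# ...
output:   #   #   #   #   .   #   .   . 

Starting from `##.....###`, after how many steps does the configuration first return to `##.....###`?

###.....##
####.....#
#####.....
.#####....
..#####...
...#####..
....#####.
.....#####
#.....####
##.....###

10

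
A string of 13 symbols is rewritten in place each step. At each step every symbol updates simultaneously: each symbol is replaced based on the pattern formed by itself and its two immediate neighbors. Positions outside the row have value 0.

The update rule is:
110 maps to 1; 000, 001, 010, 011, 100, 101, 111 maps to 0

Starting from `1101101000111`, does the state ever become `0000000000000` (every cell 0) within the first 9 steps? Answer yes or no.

0100100000001
0000000000000
all cells are 0 at step 2

yes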